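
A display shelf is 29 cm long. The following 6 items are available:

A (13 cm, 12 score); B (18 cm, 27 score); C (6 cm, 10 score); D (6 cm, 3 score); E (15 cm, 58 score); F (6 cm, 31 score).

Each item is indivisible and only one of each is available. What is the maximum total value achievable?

99 score

Check high-value combinations within 29 cm:
- C+E+F: length 6+15+6=27, value 10+58+31=99
- D+E+F: length 6+15+6=27, value 3+58+31=92
- E+F: length 15+6=21, value 58+31=89
- C+D+E: length 6+6+15=27, value 10+3+58=71
- A+E: length 13+15=28, value 12+58=70
Best: 99 score.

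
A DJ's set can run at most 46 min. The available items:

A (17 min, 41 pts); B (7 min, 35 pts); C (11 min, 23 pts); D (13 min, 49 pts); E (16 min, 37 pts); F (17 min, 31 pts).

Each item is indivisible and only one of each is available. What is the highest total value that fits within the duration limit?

Check high-value combinations within 46 min:
- A+D+E: duration 17+13+16=46, value 41+49+37=127
- A+B+D: duration 17+7+13=37, value 41+35+49=125
- B+D+E: duration 7+13+16=36, value 35+49+37=121
- D+E+F: duration 13+16+17=46, value 49+37+31=117
- B+D+F: duration 7+13+17=37, value 35+49+31=115
Best: 127 pts.

127 pts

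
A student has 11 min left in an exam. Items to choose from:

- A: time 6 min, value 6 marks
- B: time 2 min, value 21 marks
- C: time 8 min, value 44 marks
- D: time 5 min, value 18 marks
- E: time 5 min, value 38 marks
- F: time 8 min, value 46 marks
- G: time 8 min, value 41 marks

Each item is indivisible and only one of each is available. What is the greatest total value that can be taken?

Check high-value combinations within 11 min:
- B+F: time 2+8=10, value 21+46=67
- B+C: time 2+8=10, value 21+44=65
- B+G: time 2+8=10, value 21+41=62
Best: 67 marks.

67 marks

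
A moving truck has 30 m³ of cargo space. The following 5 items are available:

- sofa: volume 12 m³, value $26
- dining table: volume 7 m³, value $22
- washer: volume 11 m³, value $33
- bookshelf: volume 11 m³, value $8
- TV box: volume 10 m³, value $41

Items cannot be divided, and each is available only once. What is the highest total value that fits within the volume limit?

$96

This is a 0/1 knapsack; check combinations near the capacity.
- dining table+washer+TV box: volume 7+11+10=28, value 22+33+41=96
- sofa+dining table+TV box: volume 12+7+10=29, value 26+22+41=89
- sofa+dining table+washer: volume 12+7+11=30, value 26+22+33=81
Best: $96.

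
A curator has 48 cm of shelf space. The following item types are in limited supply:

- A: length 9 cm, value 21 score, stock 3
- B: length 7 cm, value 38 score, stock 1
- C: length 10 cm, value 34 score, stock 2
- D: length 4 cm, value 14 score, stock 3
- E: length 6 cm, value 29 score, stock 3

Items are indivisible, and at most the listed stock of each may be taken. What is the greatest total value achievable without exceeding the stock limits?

Best selections within length 48 and stock limits:
- 1×B + 1×C + 3×D + 3×E: length 47, value 201
- 1×A + 1×B + 1×C + 1×D + 3×E: length 48, value 194
- 1×B + 2×C + 3×E: length 45, value 193
- 1×B + 2×C + 2×D + 2×E: length 47, value 192
Best: 201 score.

201 score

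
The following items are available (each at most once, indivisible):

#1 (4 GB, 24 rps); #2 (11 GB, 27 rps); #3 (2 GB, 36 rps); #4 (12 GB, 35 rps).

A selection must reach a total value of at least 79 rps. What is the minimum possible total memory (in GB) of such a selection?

17

Subsets with value ≥ 79, sorted by total memory:
- #1+#2+#3: memory 17, value 87
- #1+#3+#4: memory 18, value 95
- #2+#3+#4: memory 25, value 98
- #1+#2+#4: memory 27, value 86
Minimum memory: 17 GB.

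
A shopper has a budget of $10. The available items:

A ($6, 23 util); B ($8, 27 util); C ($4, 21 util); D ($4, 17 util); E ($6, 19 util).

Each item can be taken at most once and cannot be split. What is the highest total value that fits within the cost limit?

44 util

Check high-value combinations within $10:
- A+C: cost 6+4=10, value 23+21=44
- A+D: cost 6+4=10, value 23+17=40
- C+E: cost 4+6=10, value 21+19=40
- C+D: cost 4+4=8, value 21+17=38
Best: 44 util.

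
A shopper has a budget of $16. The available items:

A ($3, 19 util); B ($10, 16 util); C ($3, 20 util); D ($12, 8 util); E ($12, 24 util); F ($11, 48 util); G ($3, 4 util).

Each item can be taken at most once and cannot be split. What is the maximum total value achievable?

68 util

Check high-value combinations within $16:
- C+F: cost 3+11=14, value 20+48=68
- A+F: cost 3+11=14, value 19+48=67
- A+B+C: cost 3+10+3=16, value 19+16+20=55
Best: 68 util.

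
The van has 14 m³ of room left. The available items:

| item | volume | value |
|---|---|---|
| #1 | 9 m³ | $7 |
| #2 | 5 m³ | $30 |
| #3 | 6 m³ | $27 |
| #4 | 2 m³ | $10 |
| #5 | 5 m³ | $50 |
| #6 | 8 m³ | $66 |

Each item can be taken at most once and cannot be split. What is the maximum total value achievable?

Check high-value combinations within 14 m³:
- #5+#6: volume 5+8=13, value 50+66=116
- #2+#6: volume 5+8=13, value 30+66=96
- #3+#6: volume 6+8=14, value 27+66=93
- #2+#4+#5: volume 5+2+5=12, value 30+10+50=90
Best: $116.

$116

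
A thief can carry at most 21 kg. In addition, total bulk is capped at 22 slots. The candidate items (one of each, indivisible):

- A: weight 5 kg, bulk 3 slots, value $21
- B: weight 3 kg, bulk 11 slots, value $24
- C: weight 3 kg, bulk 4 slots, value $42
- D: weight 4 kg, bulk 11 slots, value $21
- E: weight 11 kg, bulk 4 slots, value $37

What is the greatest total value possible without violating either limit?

$103

Feasible sets respecting both limits:
- B+C+E: weight 17, bulk 19, value 103
- A+C+E: weight 19, bulk 11, value 100
- C+D+E: weight 18, bulk 19, value 100
Best: $103.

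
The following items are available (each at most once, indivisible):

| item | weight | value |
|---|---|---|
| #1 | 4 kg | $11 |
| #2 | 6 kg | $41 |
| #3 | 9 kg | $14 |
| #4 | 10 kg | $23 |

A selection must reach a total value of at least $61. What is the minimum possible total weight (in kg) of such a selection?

16

Subsets with value ≥ 61, sorted by total weight:
- #2+#4: weight 16, value 64
- #1+#2+#3: weight 19, value 66
- #1+#2+#4: weight 20, value 75
Minimum weight: 16 kg.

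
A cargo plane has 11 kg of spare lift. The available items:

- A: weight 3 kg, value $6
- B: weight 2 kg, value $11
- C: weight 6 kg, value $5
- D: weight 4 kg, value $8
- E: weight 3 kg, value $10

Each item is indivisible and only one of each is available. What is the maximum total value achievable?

$29

Check high-value combinations within 11 kg:
- B+D+E: weight 2+4+3=9, value 11+8+10=29
- A+B+E: weight 3+2+3=8, value 6+11+10=27
- B+C+E: weight 2+6+3=11, value 11+5+10=26
- A+B+D: weight 3+2+4=9, value 6+11+8=25
Best: $29.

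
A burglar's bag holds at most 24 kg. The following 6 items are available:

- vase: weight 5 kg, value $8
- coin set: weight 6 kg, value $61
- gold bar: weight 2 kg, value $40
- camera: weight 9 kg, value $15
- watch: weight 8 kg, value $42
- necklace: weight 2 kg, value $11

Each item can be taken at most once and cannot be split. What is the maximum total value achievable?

This is a 0/1 knapsack; check combinations near the capacity.
- vase+coin set+gold bar+watch+necklace: weight 5+6+2+8+2=23, value 8+61+40+42+11=162
- coin set+gold bar+watch+necklace: weight 6+2+8+2=18, value 61+40+42+11=154
- vase+coin set+gold bar+watch: weight 5+6+2+8=21, value 8+61+40+42=151
Best: $162.

$162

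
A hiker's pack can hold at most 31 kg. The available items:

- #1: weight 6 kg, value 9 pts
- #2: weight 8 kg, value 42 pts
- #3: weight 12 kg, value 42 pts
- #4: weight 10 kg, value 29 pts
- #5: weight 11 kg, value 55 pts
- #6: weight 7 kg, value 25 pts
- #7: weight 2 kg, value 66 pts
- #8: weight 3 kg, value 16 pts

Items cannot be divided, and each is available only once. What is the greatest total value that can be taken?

Check high-value combinations within 31 kg:
- #2+#5+#6+#7+#8: weight 8+11+7+2+3=31, value 42+55+25+66+16=204
- #2+#4+#5+#7: weight 8+10+11+2=31, value 42+29+55+66=192
- #2+#5+#6+#7: weight 8+11+7+2=28, value 42+55+25+66=188
- #1+#2+#5+#7+#8: weight 6+8+11+2+3=30, value 9+42+55+66+16=188
- #2+#5+#7+#8: weight 8+11+2+3=24, value 42+55+66+16=179
Best: 204 pts.

204 pts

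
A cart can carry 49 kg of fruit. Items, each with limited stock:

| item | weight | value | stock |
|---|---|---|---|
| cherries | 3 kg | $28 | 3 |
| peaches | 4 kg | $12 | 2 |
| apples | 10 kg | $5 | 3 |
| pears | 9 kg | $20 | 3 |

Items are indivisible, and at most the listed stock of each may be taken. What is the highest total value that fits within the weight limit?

$168

Best selections within weight 49 and stock limits:
- 3×cherries + 2×peaches + 3×pears: weight 44, value 168
- 3×cherries + 1×peaches + 3×pears: weight 40, value 156
- 3×cherries + 2×peaches + 1×apples + 2×pears: weight 45, value 153
- 3×cherries + 1×apples + 3×pears: weight 46, value 149
Best: $168.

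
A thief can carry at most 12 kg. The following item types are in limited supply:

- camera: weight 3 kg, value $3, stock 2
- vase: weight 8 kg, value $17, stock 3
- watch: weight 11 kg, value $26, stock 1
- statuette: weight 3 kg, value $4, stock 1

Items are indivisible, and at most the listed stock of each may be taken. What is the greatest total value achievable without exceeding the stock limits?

$26

Top feasible selections:
- 1×watch: weight 11, value 26
- 1×vase + 1×statuette: weight 11, value 21
Best: $26.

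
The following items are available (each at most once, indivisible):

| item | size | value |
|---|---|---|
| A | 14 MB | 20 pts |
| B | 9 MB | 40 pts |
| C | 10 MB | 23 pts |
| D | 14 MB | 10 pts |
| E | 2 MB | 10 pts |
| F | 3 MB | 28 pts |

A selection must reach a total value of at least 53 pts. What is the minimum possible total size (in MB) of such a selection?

Subsets with value ≥ 53, sorted by total size:
- B+F: size 12, value 68
- B+E+F: size 14, value 78
- C+E+F: size 15, value 61
Minimum size: 12 MB.

12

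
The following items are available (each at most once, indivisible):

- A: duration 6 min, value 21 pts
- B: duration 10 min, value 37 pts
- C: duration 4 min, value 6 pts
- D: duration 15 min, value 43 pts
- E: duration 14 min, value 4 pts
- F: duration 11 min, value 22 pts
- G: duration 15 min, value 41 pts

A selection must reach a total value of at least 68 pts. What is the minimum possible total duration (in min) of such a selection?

Subsets with value ≥ 68, sorted by total duration:
- B+D: duration 25, value 80
- B+G: duration 25, value 78
- A+C+D: duration 25, value 70
Minimum duration: 25 min.

25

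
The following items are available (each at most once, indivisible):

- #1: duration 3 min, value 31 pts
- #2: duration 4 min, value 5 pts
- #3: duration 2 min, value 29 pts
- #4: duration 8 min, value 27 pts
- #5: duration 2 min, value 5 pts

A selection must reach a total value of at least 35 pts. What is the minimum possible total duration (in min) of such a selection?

5

Subsets with value ≥ 35, sorted by total duration:
- #1+#3: duration 5, value 60
- #1+#5: duration 5, value 36
Minimum duration: 5 min.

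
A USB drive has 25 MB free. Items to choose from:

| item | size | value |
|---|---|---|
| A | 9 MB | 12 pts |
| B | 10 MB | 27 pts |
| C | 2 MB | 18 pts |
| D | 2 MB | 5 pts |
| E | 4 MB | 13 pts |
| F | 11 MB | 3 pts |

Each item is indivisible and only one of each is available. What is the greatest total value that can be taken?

This is a 0/1 knapsack; check combinations near the capacity.
- A+B+C+E: size 9+10+2+4=25, value 12+27+18+13=70
- B+C+D+E: size 10+2+2+4=18, value 27+18+5+13=63
- A+B+C+D: size 9+10+2+2=23, value 12+27+18+5=62
- B+C+E: size 10+2+4=16, value 27+18+13=58
- A+B+C: size 9+10+2=21, value 12+27+18=57
Best: 70 pts.

70 pts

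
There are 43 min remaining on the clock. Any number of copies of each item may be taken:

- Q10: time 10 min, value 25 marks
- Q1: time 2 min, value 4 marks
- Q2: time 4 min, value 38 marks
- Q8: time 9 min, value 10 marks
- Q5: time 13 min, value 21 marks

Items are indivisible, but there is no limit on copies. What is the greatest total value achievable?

Best value-per-unit is Q2 at 38/4; filling with it alone gives 10×38 = 380.
Optimal mix: 1×Q1 + 10×Q2 → time 42, value 384.

384 marks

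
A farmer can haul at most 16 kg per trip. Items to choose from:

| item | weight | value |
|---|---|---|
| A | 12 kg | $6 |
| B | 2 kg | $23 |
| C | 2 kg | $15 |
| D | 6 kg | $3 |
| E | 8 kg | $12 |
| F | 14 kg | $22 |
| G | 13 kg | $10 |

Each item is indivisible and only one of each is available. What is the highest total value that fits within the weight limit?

$50

Check high-value combinations within 16 kg:
- B+C+E: weight 2+2+8=12, value 23+15+12=50
- B+F: weight 2+14=16, value 23+22=45
- A+B+C: weight 12+2+2=16, value 6+23+15=44
- B+C+D: weight 2+2+6=10, value 23+15+3=41
- B+C: weight 2+2=4, value 23+15=38
Best: $50.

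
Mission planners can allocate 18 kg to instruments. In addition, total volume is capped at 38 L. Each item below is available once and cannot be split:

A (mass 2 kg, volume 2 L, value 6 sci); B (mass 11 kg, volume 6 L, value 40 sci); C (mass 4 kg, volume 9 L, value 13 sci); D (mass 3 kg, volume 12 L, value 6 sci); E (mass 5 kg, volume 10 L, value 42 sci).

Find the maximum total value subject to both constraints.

88 sci

Feasible sets respecting both limits:
- A+B+E: mass 18, volume 18, value 88
- B+E: mass 16, volume 16, value 82
- A+C+D+E: mass 14, volume 33, value 67
Best: 88 sci.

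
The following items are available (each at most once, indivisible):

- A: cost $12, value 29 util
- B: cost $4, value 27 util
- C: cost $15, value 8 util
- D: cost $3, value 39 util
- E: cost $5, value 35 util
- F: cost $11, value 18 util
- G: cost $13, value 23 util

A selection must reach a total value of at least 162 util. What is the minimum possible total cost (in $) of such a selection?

48

Subsets with value ≥ 162, sorted by total cost:
- A+B+D+E+F+G: cost 48, value 171
- A+B+C+D+E+F+G: cost 63, value 179
Minimum cost: 48 $.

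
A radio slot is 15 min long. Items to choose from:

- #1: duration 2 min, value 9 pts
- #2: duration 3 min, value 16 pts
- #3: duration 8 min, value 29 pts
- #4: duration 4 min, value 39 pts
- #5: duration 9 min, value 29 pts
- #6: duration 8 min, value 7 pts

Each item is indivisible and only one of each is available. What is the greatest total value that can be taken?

84 pts

Check high-value combinations within 15 min:
- #2+#3+#4: duration 3+8+4=15, value 16+29+39=84
- #1+#3+#4: duration 2+8+4=14, value 9+29+39=77
- #1+#4+#5: duration 2+4+9=15, value 9+39+29=77
Best: 84 pts.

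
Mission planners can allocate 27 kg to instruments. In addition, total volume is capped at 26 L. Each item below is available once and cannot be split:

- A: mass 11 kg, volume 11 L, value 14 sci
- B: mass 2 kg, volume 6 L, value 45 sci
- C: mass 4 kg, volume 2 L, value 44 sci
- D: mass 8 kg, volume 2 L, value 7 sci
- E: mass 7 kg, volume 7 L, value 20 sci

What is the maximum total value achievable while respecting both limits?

Feasible sets respecting both limits:
- A+B+C+E: mass 24, volume 26, value 123
- B+C+D+E: mass 21, volume 17, value 116
- A+B+C+D: mass 25, volume 21, value 110
Best: 123 sci.

123 sci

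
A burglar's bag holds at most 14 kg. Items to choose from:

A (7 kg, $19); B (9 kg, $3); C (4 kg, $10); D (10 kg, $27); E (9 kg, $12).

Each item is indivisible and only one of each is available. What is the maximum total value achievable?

$37

Check high-value combinations within 14 kg:
- C+D: weight 4+10=14, value 10+27=37
- A+C: weight 7+4=11, value 19+10=29
- D: weight 10, value 27
- C+E: weight 4+9=13, value 10+12=22
- A: weight 7, value 19
Best: $37.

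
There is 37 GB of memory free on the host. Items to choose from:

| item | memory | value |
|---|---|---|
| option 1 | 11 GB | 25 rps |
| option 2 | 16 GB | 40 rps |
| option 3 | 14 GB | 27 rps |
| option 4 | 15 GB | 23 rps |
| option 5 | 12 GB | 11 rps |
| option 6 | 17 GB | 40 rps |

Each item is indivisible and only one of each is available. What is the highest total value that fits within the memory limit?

Check high-value combinations within 37 GB:
- option 2+option 6: memory 16+17=33, value 40+40=80
- option 2+option 3: memory 16+14=30, value 40+27=67
- option 3+option 6: memory 14+17=31, value 27+40=67
- option 1+option 2: memory 11+16=27, value 25+40=65
Best: 80 rps.

80 rps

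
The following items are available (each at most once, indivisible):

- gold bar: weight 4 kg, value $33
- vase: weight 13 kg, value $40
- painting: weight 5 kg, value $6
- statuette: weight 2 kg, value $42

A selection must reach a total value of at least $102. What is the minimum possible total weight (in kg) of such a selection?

Subsets with value ≥ 102, sorted by total weight:
- gold bar+vase+statuette: weight 19, value 115
- gold bar+vase+painting+statuette: weight 24, value 121
Minimum weight: 19 kg.

19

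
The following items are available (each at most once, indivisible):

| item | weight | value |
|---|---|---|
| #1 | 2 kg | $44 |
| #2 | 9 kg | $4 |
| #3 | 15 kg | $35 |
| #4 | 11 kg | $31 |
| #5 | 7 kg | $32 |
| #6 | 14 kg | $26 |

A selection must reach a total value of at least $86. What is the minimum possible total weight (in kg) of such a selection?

Subsets with value ≥ 86, sorted by total weight:
- #1+#4+#5: weight 20, value 107
- #1+#5+#6: weight 23, value 102
- #1+#3+#5: weight 24, value 111
- #1+#4+#6: weight 27, value 101
Minimum weight: 20 kg.

20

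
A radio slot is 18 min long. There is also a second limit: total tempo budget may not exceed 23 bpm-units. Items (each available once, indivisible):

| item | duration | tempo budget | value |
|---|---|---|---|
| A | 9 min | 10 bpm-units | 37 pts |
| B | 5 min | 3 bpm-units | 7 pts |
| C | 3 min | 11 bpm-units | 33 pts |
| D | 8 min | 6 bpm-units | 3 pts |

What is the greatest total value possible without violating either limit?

70 pts

Feasible sets respecting both limits:
- A+C: duration 12, tempo budget 21, value 70
- A+B: duration 14, tempo budget 13, value 44
- B+C+D: duration 16, tempo budget 20, value 43
- B+C: duration 8, tempo budget 14, value 40
Best: 70 pts.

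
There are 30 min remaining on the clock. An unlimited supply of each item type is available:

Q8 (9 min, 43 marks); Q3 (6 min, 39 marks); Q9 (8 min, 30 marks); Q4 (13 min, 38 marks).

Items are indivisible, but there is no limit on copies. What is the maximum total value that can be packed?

Best value-per-unit is Q3 at 39/6, and filling with it alone uses time 5×6=30. No mix of the others beats 5×39 = 195.

195 marks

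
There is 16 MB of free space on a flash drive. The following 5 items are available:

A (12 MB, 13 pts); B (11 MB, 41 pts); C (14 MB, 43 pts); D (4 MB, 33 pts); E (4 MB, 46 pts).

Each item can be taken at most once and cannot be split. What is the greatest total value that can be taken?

This is a 0/1 knapsack; check combinations near the capacity.
- B+E: size 11+4=15, value 41+46=87
- D+E: size 4+4=8, value 33+46=79
- B+D: size 11+4=15, value 41+33=74
- A+E: size 12+4=16, value 13+46=59
Best: 87 pts.

87 pts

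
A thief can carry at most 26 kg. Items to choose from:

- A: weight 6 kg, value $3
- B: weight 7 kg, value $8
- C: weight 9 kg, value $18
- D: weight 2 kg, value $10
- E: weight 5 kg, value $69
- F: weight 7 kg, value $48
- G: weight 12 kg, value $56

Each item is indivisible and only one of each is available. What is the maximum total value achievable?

This is a 0/1 knapsack; check combinations near the capacity.
- D+E+F+G: weight 2+5+7+12=26, value 10+69+48+56=183
- E+F+G: weight 5+7+12=24, value 69+48+56=173
- C+D+E+F: weight 9+2+5+7=23, value 18+10+69+48=145
- C+E+G: weight 9+5+12=26, value 18+69+56=143
Best: $183.

$183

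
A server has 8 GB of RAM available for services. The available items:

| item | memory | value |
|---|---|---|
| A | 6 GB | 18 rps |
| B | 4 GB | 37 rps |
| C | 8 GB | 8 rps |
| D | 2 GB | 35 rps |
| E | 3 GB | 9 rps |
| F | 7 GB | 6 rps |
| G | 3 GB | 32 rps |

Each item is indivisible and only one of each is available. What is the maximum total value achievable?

76 rps

Check high-value combinations within 8 GB:
- D+E+G: memory 2+3+3=8, value 35+9+32=76
- B+D: memory 4+2=6, value 37+35=72
- B+G: memory 4+3=7, value 37+32=69
Best: 76 rps.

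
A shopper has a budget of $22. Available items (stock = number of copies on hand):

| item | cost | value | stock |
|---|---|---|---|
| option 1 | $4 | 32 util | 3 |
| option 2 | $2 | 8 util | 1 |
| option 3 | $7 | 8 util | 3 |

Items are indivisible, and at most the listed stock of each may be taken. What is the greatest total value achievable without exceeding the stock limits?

112 util

Best selections within cost 22 and stock limits:
- 3×option 1 + 1×option 2 + 1×option 3: cost 21, value 112
- 3×option 1 + 1×option 2: cost 14, value 104
- 3×option 1 + 1×option 3: cost 19, value 104
- 3×option 1: cost 12, value 96
Best: 112 util.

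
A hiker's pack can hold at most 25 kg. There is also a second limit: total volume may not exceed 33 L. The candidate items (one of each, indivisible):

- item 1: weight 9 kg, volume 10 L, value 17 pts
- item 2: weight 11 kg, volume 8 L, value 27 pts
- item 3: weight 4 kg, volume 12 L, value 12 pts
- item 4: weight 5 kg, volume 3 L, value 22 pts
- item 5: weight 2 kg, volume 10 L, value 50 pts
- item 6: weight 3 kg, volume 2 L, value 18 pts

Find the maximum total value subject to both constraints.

Feasible sets respecting both limits:
- item 2+item 4+item 5+item 6: weight 21, volume 23, value 117
- item 1+item 2+item 5+item 6: weight 25, volume 30, value 112
- item 2+item 3+item 4+item 5: weight 22, volume 33, value 111
Best: 117 pts.

117 pts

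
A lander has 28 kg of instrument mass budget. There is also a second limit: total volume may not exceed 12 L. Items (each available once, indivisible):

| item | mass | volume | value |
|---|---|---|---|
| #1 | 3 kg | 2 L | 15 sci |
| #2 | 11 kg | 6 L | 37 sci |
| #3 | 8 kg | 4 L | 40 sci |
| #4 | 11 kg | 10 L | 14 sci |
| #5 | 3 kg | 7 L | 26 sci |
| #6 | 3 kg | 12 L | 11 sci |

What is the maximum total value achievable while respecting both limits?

92 sci

Feasible sets respecting both limits:
- #1+#2+#3: mass 22, volume 12, value 92
- #2+#3: mass 19, volume 10, value 77
- #3+#5: mass 11, volume 11, value 66
Best: 92 sci.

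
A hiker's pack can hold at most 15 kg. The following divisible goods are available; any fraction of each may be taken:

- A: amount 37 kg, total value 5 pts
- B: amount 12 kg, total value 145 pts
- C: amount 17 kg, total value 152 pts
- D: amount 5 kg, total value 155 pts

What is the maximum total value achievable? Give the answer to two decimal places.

Take in order of value per unit:
- D (155/5 per unit): all 5 → value 155, running total 155.00
- B (145/12 per unit): 10 of 12 → value 10×145/12 = 120.8333, running total 275.83
Total 275.83.

275.83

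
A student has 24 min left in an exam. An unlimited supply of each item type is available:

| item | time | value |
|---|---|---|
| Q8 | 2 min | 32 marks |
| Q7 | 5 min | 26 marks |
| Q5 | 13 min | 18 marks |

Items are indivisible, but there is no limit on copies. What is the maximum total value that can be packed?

Best value-per-unit is Q8 at 32/2, and filling with it alone uses time 12×2=24. No mix of the others beats 12×32 = 384.

384 marks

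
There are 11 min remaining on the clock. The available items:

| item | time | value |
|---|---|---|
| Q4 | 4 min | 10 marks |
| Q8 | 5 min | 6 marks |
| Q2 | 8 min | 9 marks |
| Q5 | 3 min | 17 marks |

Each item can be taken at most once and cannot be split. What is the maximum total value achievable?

27 marks

Check high-value combinations within 11 min:
- Q4+Q5: time 4+3=7, value 10+17=27
- Q2+Q5: time 8+3=11, value 9+17=26
- Q8+Q5: time 5+3=8, value 6+17=23
- Q5: time 3, value 17
Best: 27 marks.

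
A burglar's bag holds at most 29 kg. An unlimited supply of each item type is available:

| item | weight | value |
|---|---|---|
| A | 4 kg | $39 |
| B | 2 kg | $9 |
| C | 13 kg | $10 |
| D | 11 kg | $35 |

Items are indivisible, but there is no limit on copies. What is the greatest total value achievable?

Best value-per-unit is A at 39/4, and filling with it alone uses weight 7×4=28. No mix of the others beats 7×39 = 273.

$273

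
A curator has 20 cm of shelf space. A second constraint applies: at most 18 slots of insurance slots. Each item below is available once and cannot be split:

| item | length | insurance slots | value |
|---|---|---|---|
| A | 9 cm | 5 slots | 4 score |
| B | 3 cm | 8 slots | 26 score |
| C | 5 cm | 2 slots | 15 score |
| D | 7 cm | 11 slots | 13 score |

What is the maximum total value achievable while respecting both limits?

45 score

Feasible sets respecting both limits:
- A+B+C: length 17, insurance slots 15, value 45
- B+C: length 8, insurance slots 10, value 41
- A+B: length 12, insurance slots 13, value 30
- C+D: length 12, insurance slots 13, value 28
Best: 45 score.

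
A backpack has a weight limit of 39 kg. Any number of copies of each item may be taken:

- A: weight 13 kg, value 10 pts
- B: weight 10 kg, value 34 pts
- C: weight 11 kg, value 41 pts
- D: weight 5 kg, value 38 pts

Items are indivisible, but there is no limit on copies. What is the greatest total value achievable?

Best value-per-unit is D at 38/5, and filling with it alone uses weight 7×5=35. No mix of the others beats 7×38 = 266.

266 pts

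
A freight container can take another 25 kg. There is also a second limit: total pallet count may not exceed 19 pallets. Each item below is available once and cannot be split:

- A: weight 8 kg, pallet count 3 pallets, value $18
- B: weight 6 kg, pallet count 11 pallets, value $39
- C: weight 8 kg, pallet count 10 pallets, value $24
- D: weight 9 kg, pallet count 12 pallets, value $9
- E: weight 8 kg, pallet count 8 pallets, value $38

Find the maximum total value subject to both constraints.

$77

Feasible sets respecting both limits:
- B+E: weight 14, pallet count 19, value 77
- C+E: weight 16, pallet count 18, value 62
- A+B: weight 14, pallet count 14, value 57
Best: $77.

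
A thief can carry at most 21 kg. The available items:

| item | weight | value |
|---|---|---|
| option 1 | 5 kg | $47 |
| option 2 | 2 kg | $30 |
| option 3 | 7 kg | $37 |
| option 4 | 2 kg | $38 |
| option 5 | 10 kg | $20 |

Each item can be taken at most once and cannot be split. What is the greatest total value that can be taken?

$152

This is a 0/1 knapsack; check combinations near the capacity.
- option 1+option 2+option 3+option 4: weight 5+2+7+2=16, value 47+30+37+38=152
- option 1+option 2+option 4+option 5: weight 5+2+2+10=19, value 47+30+38+20=135
- option 2+option 3+option 4+option 5: weight 2+7+2+10=21, value 30+37+38+20=125
- option 1+option 3+option 4: weight 5+7+2=14, value 47+37+38=122
Best: $152.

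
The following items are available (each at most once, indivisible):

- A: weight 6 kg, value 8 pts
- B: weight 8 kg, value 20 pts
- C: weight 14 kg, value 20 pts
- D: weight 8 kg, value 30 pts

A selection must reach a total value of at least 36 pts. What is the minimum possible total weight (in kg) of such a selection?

14

Subsets with value ≥ 36, sorted by total weight:
- A+D: weight 14, value 38
- B+D: weight 16, value 50
- A+B+D: weight 22, value 58
Minimum weight: 14 kg.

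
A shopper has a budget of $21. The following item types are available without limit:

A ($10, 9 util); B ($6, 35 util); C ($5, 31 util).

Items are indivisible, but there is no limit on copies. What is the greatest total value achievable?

128 util

Best value-per-unit is C at 31/5; filling with it alone gives 4×31 = 124.
Optimal mix: 1×B + 3×C → cost 21, value 128.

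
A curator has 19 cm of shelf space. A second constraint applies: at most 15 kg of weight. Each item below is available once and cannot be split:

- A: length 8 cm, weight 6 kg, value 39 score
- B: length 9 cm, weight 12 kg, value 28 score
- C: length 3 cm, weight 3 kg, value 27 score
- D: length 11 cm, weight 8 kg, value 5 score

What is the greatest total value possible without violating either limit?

66 score

Feasible sets respecting both limits:
- A+C: length 11, weight 9, value 66
- B+C: length 12, weight 15, value 55
- A+D: length 19, weight 14, value 44
Best: 66 score.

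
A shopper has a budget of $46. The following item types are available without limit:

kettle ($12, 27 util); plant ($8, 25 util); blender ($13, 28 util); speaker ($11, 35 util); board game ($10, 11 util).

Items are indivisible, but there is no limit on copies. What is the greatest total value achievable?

145 util

Best value-per-unit is speaker at 35/11; filling with it alone gives 4×35 = 140.
Optimal mix: 3×plant + 2×speaker → cost 46, value 145.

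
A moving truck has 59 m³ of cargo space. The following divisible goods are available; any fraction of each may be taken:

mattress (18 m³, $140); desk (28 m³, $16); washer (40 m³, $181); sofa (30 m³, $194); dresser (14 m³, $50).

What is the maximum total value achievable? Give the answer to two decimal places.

383.78

Take in order of value per unit:
- mattress (140/18 per unit): all 18 → value 140, running total 140.00
- sofa (194/30 per unit): all 30 → value 194, running total 334.00
- washer (181/40 per unit): 11 of 40 → value 11×181/40 = 49.7750, running total 383.78
Total 383.78.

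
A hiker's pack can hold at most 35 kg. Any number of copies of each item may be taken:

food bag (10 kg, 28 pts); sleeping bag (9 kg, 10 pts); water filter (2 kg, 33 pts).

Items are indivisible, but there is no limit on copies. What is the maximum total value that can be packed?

561 pts

Best value-per-unit is water filter at 33/2, and filling with it alone uses weight 17×2=34. No mix of the others beats 17×33 = 561.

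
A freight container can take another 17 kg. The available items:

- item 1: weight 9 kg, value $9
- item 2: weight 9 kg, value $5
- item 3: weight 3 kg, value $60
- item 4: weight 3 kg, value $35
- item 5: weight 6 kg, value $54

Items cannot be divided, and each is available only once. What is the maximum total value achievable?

This is a 0/1 knapsack; check combinations near the capacity.
- item 3+item 4+item 5: weight 3+3+6=12, value 60+35+54=149
- item 3+item 5: weight 3+6=9, value 60+54=114
- item 1+item 3+item 4: weight 9+3+3=15, value 9+60+35=104
- item 2+item 3+item 4: weight 9+3+3=15, value 5+60+35=100
- item 3+item 4: weight 3+3=6, value 60+35=95
Best: $149.

$149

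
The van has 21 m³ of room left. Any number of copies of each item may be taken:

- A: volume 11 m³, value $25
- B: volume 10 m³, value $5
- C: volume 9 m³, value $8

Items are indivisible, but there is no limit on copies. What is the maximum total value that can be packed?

$33

Best value-per-unit is A at 25/11; filling with it alone gives 1×25 = 25.
Optimal mix: 1×A + 1×C → volume 20, value 33.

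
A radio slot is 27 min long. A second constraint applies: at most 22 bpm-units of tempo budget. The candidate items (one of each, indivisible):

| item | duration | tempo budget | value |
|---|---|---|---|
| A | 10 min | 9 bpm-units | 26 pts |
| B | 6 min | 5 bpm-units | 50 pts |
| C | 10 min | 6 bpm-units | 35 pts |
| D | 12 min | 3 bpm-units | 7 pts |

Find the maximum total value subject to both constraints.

Feasible sets respecting both limits:
- A+B+C: duration 26, tempo budget 20, value 111
- B+C: duration 16, tempo budget 11, value 85
- A+B: duration 16, tempo budget 14, value 76
- A+C: duration 20, tempo budget 15, value 61
Best: 111 pts.

111 pts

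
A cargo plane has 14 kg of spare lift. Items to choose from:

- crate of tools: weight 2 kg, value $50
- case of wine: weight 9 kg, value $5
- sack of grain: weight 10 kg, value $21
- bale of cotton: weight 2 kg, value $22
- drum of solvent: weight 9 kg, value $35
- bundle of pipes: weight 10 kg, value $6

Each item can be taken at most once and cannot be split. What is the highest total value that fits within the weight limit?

Check high-value combinations within 14 kg:
- crate of tools+bale of cotton+drum of solvent: weight 2+2+9=13, value 50+22+35=107
- crate of tools+sack of grain+bale of cotton: weight 2+10+2=14, value 50+21+22=93
- crate of tools+drum of solvent: weight 2+9=11, value 50+35=85
- crate of tools+bale of cotton+bundle of pipes: weight 2+2+10=14, value 50+22+6=78
- crate of tools+case of wine+bale of cotton: weight 2+9+2=13, value 50+5+22=77
Best: $107.

$107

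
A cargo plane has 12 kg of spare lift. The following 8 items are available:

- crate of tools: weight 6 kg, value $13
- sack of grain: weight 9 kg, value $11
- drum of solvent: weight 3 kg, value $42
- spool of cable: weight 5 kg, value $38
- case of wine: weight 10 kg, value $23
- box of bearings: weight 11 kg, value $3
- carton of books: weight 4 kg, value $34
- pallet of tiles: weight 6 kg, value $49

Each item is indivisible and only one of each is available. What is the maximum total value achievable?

$114

Check high-value combinations within 12 kg:
- drum of solvent+spool of cable+carton of books: weight 3+5+4=12, value 42+38+34=114
- drum of solvent+pallet of tiles: weight 3+6=9, value 42+49=91
- spool of cable+pallet of tiles: weight 5+6=11, value 38+49=87
- carton of books+pallet of tiles: weight 4+6=10, value 34+49=83
Best: $114.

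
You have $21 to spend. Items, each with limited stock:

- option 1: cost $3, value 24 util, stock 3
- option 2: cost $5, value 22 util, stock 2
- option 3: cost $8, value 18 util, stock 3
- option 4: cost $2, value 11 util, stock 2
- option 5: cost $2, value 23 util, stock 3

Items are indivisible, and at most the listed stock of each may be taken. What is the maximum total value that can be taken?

Best selections within cost 21 and stock limits:
- 3×option 1 + 2×option 4 + 3×option 5: cost 19, value 163
- 3×option 1 + 1×option 2 + 3×option 5: cost 20, value 163
- 2×option 1 + 1×option 2 + 2×option 4 + 3×option 5: cost 21, value 161
Best: 163 util.

163 util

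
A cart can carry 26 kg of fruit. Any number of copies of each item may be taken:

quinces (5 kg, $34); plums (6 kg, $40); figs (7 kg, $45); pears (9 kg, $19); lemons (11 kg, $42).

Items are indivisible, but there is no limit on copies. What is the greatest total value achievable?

$176

Best value-per-unit is quinces at 34/5; filling with it alone gives 5×34 = 170.
Optimal mix: 4×quinces + 1×plums → weight 26, value 176.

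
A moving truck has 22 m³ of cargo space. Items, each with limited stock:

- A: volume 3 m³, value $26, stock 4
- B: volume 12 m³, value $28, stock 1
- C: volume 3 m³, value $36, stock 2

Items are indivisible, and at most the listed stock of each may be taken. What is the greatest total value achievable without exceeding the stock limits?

$176

Top feasible selections:
- 4×A + 2×C: volume 18, value 176
- 3×A + 2×C: volume 15, value 150
- 4×A + 1×C: volume 15, value 140
- 1×A + 1×B + 2×C: volume 21, value 126
Best: $176.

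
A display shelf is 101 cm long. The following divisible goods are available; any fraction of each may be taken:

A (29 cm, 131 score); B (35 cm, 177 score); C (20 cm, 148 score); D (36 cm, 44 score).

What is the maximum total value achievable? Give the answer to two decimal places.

Take in order of value per unit:
- C (148/20 per unit): all 20 → value 148, running total 148.00
- B (177/35 per unit): all 35 → value 177, running total 325.00
- A (131/29 per unit): all 29 → value 131, running total 456.00
- D (44/36 per unit): 17 of 36 → value 17×44/36 = 20.7778, running total 476.78
Total 476.78.

476.78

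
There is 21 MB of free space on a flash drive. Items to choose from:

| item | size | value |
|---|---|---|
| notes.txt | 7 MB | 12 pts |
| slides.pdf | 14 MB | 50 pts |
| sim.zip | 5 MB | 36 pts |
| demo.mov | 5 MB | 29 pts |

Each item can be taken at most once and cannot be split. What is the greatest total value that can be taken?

86 pts

Check high-value combinations within 21 MB:
- slides.pdf+sim.zip: size 14+5=19, value 50+36=86
- slides.pdf+demo.mov: size 14+5=19, value 50+29=79
- notes.txt+sim.zip+demo.mov: size 7+5+5=17, value 12+36+29=77
- sim.zip+demo.mov: size 5+5=10, value 36+29=65
Best: 86 pts.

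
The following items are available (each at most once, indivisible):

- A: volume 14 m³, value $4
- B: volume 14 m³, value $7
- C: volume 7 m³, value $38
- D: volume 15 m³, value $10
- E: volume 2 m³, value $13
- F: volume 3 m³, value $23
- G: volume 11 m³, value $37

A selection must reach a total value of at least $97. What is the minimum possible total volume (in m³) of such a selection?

21

Subsets with value ≥ 97, sorted by total volume:
- C+F+G: volume 21, value 98
- C+E+F+G: volume 23, value 111
Minimum volume: 21 m³.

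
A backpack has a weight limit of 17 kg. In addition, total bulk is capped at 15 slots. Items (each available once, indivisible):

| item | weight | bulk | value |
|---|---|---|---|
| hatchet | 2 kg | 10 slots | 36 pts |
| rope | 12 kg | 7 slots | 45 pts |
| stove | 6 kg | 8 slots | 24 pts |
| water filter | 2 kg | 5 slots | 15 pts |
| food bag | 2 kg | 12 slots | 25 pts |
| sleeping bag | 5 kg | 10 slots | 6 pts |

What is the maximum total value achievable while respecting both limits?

Feasible sets respecting both limits:
- rope+water filter: weight 14, bulk 12, value 60
- hatchet+water filter: weight 4, bulk 15, value 51
- rope: weight 12, bulk 7, value 45
Best: 60 pts.

60 pts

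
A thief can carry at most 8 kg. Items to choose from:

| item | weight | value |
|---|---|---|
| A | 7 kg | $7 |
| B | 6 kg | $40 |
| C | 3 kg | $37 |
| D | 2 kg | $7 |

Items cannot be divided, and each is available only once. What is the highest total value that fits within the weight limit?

$47

Check high-value combinations within 8 kg:
- B+D: weight 6+2=8, value 40+7=47
- C+D: weight 3+2=5, value 37+7=44
- B: weight 6, value 40
- C: weight 3, value 37
Best: $47.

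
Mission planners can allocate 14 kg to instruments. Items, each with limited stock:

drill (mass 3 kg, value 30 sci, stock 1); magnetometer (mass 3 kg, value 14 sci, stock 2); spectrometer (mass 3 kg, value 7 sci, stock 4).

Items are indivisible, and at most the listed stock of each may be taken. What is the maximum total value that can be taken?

65 sci

Top feasible selections:
- 1×drill + 2×magnetometer + 1×spectrometer: mass 12, value 65
- 1×drill + 2×magnetometer: mass 9, value 58
Best: 65 sci.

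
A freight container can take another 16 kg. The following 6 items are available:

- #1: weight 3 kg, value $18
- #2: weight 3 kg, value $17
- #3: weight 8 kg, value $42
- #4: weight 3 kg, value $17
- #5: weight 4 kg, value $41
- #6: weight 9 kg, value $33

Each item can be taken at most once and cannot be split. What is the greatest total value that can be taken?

$101

Check high-value combinations within 16 kg:
- #1+#3+#5: weight 3+8+4=15, value 18+42+41=101
- #2+#3+#5: weight 3+8+4=15, value 17+42+41=100
- #3+#4+#5: weight 8+3+4=15, value 42+17+41=100
Best: $101.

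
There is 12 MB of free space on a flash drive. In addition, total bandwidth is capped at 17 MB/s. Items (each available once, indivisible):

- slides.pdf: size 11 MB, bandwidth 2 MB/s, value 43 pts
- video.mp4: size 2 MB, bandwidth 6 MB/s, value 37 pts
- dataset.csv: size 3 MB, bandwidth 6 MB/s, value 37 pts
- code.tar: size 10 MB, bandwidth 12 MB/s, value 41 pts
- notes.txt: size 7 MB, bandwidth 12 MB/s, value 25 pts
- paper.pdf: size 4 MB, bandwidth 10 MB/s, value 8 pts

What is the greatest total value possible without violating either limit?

74 pts

Feasible sets respecting both limits:
- video.mp4+dataset.csv: size 5, bandwidth 12, value 74
- video.mp4+paper.pdf: size 6, bandwidth 16, value 45
- dataset.csv+paper.pdf: size 7, bandwidth 16, value 45
Best: 74 pts.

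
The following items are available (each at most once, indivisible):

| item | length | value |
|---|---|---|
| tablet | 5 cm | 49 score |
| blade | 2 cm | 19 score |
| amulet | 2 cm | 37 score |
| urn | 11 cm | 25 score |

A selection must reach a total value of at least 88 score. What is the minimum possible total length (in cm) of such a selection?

Subsets with value ≥ 88, sorted by total length:
- tablet+blade+amulet: length 9, value 105
- tablet+amulet+urn: length 18, value 111
- tablet+blade+urn: length 18, value 93
Minimum length: 9 cm.

9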